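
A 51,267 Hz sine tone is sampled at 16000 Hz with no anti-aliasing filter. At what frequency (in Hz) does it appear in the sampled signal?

3,267 Hz

Nyquist = 16,000/2 = 8,000 Hz; 51,267 Hz exceeds it.
Alias = |51,267 − 3×16,000| = |51,267 − 48,000| = 3,267 Hz.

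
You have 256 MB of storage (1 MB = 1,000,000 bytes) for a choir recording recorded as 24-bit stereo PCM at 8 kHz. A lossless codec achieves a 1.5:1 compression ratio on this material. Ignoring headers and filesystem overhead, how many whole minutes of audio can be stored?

133 minutes

Uncompressed byte rate = 8,000 × 3 × 2 = 48,000 bytes/s.
After 1.5:1 compression, effective rate ≈ 32000 bytes/s.
Capacity = 256 × 1,000,000 = 256,000,000 bytes.
256,000,000 / effective rate ≈ 8000 s → 133 minutes.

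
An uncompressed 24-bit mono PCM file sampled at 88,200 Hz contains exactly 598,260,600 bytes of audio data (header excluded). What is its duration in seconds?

Byte rate = 88,200 × 3 × 1 = 264,600 bytes/s.
Duration = 598,260,600 / 264,600 = 2,261 s.

2,261 seconds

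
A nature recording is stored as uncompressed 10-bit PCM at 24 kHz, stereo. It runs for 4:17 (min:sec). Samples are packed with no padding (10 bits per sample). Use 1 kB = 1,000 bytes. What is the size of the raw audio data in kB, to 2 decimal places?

15420.00 kB

Duration = 4:17 (min:sec) = 257 s.
Bits = 24,000 × 257 × 10 × 2 = 123,360,000 bits = 15,420,000 bytes.
15,420,000 / 1,000 = 15420.00 kB.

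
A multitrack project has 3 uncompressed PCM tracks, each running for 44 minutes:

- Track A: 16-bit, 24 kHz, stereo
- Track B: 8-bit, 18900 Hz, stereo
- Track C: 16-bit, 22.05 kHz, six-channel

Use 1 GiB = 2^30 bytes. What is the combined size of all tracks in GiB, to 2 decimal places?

0.98 GiB

44 minutes = 2,640 s.
Track A: 24,000 × 2,640 × 2 × 2 = 253,440,000 bytes.
Track B: 18,900 × 2,640 × 1 × 2 = 99,792,000 bytes.
Track C: 22,050 × 2,640 × 2 × 6 = 698,544,000 bytes.
Total = 1,051,776,000 bytes = 0.98 GiB.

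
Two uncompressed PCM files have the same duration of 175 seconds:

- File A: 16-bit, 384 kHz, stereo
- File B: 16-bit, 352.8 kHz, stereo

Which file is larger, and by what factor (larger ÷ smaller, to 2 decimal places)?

File A: 384,000 × 2 × 2 = 1,536,000 bytes/s.
File B: 352,800 × 2 × 2 = 1,411,200 bytes/s.
File A is larger; ratio = 268,800,000 / 246,960,000 = 1.09.

File A, by a factor of 1.09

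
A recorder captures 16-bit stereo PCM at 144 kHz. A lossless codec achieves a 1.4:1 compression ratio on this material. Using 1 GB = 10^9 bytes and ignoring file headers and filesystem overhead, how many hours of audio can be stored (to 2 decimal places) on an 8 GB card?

Uncompressed byte rate = 144,000 × 2 × 2 = 576,000 bytes/s.
After 1.4:1 compression, effective rate ≈ 411428.57 bytes/s.
Capacity = 8 × 1,000,000,000 = 8,000,000,000 bytes.
8,000,000,000 / effective rate ≈ 19444.44 s → 5.40 hours.

5.40 hours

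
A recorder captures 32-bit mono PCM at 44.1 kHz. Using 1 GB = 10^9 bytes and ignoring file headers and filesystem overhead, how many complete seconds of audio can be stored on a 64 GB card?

Uncompressed byte rate = 44,100 × 4 × 1 = 176,400 bytes/s.
Capacity = 64 × 1,000,000,000 = 64,000,000,000 bytes.
64,000,000,000 / 176,400 ≈ 362811.79 s → 362,811 seconds.

362,811 seconds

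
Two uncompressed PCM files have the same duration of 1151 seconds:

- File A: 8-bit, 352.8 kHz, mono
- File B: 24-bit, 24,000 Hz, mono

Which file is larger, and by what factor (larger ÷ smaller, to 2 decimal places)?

File A: 352,800 × 1 × 1 = 352,800 bytes/s.
File B: 24,000 × 3 × 1 = 72,000 bytes/s.
File A is larger; ratio = 406,072,800 / 82,872,000 = 4.90.

File A, by a factor of 4.90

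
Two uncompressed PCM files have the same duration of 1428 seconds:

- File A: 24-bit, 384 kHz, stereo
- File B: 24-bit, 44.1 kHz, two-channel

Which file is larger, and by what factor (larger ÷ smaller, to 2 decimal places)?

File A: 384,000 × 3 × 2 = 2,304,000 bytes/s.
File B: 44,100 × 3 × 2 = 264,600 bytes/s.
File A is larger; ratio = 3,290,112,000 / 377,848,800 = 8.71.

File A, by a factor of 8.71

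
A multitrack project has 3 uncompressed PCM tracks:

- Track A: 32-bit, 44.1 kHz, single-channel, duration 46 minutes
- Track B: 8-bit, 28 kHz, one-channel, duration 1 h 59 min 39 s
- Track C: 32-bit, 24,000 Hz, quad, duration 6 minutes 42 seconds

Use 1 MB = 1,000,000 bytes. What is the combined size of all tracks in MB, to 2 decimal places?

Track A: 46 minutes = 2,760 s; 44,100 × 2,760 × 4 × 1 = 486,864,000 bytes.
Track B: 1 h 59 min 39 s = 7,179 s; 28,000 × 7,179 × 1 × 1 = 201,012,000 bytes.
Track C: 6 minutes 42 seconds = 402 s; 24,000 × 402 × 4 × 4 = 154,368,000 bytes.
Total = 842,244,000 bytes = 842.24 MB.

842.24 MB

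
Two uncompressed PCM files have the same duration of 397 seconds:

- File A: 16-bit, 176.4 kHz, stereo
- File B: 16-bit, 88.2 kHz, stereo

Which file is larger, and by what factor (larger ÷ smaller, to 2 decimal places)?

File A, by a factor of 2.00

File A: 176,400 × 2 × 2 = 705,600 bytes/s.
File B: 88,200 × 2 × 2 = 352,800 bytes/s.
File A is larger; ratio = 280,123,200 / 140,061,600 = 2.00.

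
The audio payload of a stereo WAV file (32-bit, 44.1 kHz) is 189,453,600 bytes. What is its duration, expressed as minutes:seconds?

Byte rate = 44,100 × 4 × 2 = 352,800 bytes/s.
Duration = 189,453,600 / 352,800 = 537 s.
537 s = 8:57.

8:57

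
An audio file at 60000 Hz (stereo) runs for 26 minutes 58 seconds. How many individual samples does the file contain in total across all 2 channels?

26 minutes 58 seconds = 1,618 s.
60,000 × 1,618 s × 2 ch = 194,160,000 samples.

194,160,000 samples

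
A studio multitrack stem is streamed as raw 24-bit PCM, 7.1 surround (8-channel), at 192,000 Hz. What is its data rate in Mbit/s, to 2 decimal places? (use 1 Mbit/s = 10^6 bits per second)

36.86 Mbit/s

Bit rate = 192,000 × 24 × 8 = 36,864,000 bits/s.
= 36.86 Mbit/s.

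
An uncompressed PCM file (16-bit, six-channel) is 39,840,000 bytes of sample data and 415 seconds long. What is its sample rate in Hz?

Bytes = sample_rate × seconds × bytes_per_sample × channels.
sample_rate = 39,840,000 / (415 × 2 × 6) = 39,840,000 / 4,980 = 8,000 Hz.

8,000 Hz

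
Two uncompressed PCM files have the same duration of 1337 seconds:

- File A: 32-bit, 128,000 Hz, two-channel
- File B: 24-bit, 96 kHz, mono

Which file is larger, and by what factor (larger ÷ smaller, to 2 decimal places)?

File A: 128,000 × 4 × 2 = 1,024,000 bytes/s.
File B: 96,000 × 3 × 1 = 288,000 bytes/s.
File A is larger; ratio = 1,369,088,000 / 385,056,000 = 3.56.

File A, by a factor of 3.56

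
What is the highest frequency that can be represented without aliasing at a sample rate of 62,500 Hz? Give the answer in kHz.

31.25 kHz

Nyquist frequency = sample rate / 2 = 62,500 / 2 = 31.25 kHz.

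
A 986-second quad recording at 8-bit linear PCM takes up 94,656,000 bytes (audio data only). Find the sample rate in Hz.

24,000 Hz

Bytes = sample_rate × seconds × bytes_per_sample × channels.
sample_rate = 94,656,000 / (986 × 1 × 4) = 94,656,000 / 3,944 = 24,000 Hz.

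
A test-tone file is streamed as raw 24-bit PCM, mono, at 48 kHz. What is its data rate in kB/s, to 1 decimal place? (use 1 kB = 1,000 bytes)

144.0 kB/s

Bit rate = 48,000 × 24 × 1 = 1,152,000 bits/s.
1,152,000 / 8 = 144,000 B/s = 144.0 kB/s.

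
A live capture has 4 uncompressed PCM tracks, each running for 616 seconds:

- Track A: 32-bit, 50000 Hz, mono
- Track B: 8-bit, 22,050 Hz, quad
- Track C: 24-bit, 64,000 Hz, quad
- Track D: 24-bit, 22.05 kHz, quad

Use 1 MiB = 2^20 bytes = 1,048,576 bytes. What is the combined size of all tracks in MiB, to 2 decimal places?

775.92 MiB

Track A: 50,000 × 616 × 4 × 1 = 123,200,000 bytes.
Track B: 22,050 × 616 × 1 × 4 = 54,331,200 bytes.
Track C: 64,000 × 616 × 3 × 4 = 473,088,000 bytes.
Track D: 22,050 × 616 × 3 × 4 = 162,993,600 bytes.
Total = 813,612,800 bytes = 775.92 MiB.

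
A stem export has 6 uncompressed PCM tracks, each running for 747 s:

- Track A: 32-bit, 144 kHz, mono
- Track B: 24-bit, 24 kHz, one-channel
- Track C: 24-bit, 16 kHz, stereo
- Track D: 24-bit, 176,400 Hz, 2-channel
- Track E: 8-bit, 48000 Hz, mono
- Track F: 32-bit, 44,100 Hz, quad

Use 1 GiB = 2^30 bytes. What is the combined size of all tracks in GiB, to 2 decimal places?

Track A: 144,000 × 747 × 4 × 1 = 430,272,000 bytes.
Track B: 24,000 × 747 × 3 × 1 = 53,784,000 bytes.
Track C: 16,000 × 747 × 3 × 2 = 71,712,000 bytes.
Track D: 176,400 × 747 × 3 × 2 = 790,624,800 bytes.
Track E: 48,000 × 747 × 1 × 1 = 35,856,000 bytes.
Track F: 44,100 × 747 × 4 × 4 = 527,083,200 bytes.
Total = 1,909,332,000 bytes = 1.78 GiB.

1.78 GiB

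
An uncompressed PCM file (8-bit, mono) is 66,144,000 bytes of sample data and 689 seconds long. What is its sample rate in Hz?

Bytes = sample_rate × seconds × bytes_per_sample × channels.
sample_rate = 66,144,000 / (689 × 1 × 1) = 66,144,000 / 689 = 96,000 Hz.

96,000 Hz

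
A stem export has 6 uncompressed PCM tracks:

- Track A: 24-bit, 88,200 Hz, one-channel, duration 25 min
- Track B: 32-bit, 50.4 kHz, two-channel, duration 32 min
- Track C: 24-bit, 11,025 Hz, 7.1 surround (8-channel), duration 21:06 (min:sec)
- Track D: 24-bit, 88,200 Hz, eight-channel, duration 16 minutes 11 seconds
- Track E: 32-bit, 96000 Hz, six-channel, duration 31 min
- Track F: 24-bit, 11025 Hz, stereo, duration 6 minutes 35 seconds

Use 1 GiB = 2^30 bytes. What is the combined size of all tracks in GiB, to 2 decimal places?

Track A: 25 min = 1,500 s; 88,200 × 1,500 × 3 × 1 = 396,900,000 bytes.
Track B: 32 min = 1,920 s; 50,400 × 1,920 × 4 × 2 = 774,144,000 bytes.
Track C: 21:06 (min:sec) = 1,266 s; 11,025 × 1,266 × 3 × 8 = 334,983,600 bytes.
Track D: 16 minutes 11 seconds = 971 s; 88,200 × 971 × 3 × 8 = 2,055,412,800 bytes.
Track E: 31 min = 1,860 s; 96,000 × 1,860 × 4 × 6 = 4,285,440,000 bytes.
Track F: 6 minutes 35 seconds = 395 s; 11,025 × 395 × 3 × 2 = 26,129,250 bytes.
Total = 7,873,009,650 bytes = 7.33 GiB.

7.33 GiB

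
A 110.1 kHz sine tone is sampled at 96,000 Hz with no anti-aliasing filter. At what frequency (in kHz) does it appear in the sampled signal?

14.1 kHz

Nyquist = 96,000/2 = 48,000 Hz; 110,100 Hz exceeds it.
Alias = |110,100 − 1×96,000| = |110,100 − 96,000| = 14,100 Hz = 14.1 kHz.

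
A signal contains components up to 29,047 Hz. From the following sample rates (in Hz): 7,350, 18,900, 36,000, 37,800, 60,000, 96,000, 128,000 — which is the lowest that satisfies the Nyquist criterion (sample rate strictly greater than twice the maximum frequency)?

60,000 Hz

Need sample rate > 2 × 29,047 = 58,094 Hz.
Lowest listed rate above 58,094 Hz is 60,000 Hz.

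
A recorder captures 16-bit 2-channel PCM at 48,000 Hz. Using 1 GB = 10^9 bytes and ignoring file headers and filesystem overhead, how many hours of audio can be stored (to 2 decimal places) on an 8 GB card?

11.57 hours

Uncompressed byte rate = 48,000 × 2 × 2 = 192,000 bytes/s.
Capacity = 8 × 1,000,000,000 = 8,000,000,000 bytes.
8,000,000,000 / 192,000 ≈ 41666.67 s → 11.57 hours.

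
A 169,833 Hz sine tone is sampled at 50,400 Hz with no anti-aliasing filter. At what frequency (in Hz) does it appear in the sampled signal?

18,633 Hz

Nyquist = 50,400/2 = 25,200 Hz; 169,833 Hz exceeds it.
Alias = |169,833 − 3×50,400| = |169,833 − 151,200| = 18,633 Hz.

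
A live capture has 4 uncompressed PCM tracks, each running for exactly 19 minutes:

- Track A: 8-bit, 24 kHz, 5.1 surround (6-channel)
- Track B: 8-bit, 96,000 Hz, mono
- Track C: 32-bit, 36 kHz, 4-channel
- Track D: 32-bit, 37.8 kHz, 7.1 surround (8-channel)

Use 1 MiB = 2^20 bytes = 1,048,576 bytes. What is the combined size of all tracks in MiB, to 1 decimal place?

2202.2 MiB

exactly 19 minutes = 1,140 s.
Track A: 24,000 × 1,140 × 1 × 6 = 164,160,000 bytes.
Track B: 96,000 × 1,140 × 1 × 1 = 109,440,000 bytes.
Track C: 36,000 × 1,140 × 4 × 4 = 656,640,000 bytes.
Track D: 37,800 × 1,140 × 4 × 8 = 1,378,944,000 bytes.
Total = 2,309,184,000 bytes = 2202.2 MiB.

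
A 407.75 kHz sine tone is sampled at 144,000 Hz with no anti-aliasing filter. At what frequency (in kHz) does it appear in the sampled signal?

Nyquist = 144,000/2 = 72,000 Hz; 407,750 Hz exceeds it.
Alias = |407,750 − 3×144,000| = |407,750 − 432,000| = 24,250 Hz = 24.25 kHz.

24.25 kHz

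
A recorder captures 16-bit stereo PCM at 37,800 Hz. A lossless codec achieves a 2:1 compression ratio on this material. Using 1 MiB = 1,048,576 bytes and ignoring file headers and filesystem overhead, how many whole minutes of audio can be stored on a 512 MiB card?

Uncompressed byte rate = 37,800 × 2 × 2 = 151,200 bytes/s.
After 2:1 compression, effective rate ≈ 75600 bytes/s.
Capacity = 512 × 1,048,576 = 536,870,912 bytes.
536,870,912 / effective rate ≈ 7101.47 s → 118 minutes.

118 minutes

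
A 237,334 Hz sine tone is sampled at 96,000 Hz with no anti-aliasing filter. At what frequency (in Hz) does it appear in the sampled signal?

Nyquist = 96,000/2 = 48,000 Hz; 237,334 Hz exceeds it.
Alias = |237,334 − 2×96,000| = |237,334 − 192,000| = 45,334 Hz.

45,334 Hz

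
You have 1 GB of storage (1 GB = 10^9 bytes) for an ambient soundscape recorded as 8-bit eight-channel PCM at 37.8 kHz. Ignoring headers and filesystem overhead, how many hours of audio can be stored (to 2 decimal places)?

Uncompressed byte rate = 37,800 × 1 × 8 = 302,400 bytes/s.
Capacity = 1 × 1,000,000,000 = 1,000,000,000 bytes.
1,000,000,000 / 302,400 ≈ 3306.88 s → 0.92 hours.

0.92 hours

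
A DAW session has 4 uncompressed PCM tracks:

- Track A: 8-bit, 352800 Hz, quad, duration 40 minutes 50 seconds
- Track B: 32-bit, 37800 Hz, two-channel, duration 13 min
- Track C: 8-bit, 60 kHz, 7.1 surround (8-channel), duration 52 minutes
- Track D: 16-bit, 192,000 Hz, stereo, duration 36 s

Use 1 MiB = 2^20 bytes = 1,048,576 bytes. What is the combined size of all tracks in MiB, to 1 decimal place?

Track A: 40 minutes 50 seconds = 2,450 s; 352,800 × 2,450 × 1 × 4 = 3,457,440,000 bytes.
Track B: 13 min = 780 s; 37,800 × 780 × 4 × 2 = 235,872,000 bytes.
Track C: 52 minutes = 3,120 s; 60,000 × 3,120 × 1 × 8 = 1,497,600,000 bytes.
Track D: 192,000 × 36 × 2 × 2 = 27,648,000 bytes.
Total = 5,218,560,000 bytes = 4976.8 MiB.

4976.8 MiB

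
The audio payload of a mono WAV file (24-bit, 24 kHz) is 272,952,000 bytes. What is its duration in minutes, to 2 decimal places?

63.18 minutes

Byte rate = 24,000 × 3 × 1 = 72,000 bytes/s.
Duration = 272,952,000 / 72,000 = 3,791 s.
3,791 s / 60 = 63.18 minutes.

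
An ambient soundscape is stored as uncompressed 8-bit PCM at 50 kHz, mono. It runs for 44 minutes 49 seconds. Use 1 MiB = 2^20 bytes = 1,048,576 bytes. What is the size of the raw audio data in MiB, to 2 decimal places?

Duration = 44 minutes 49 seconds = 2,689 s.
Bytes = 50,000 samples/s × 2,689 s × 1 bytes/sample × 1 ch = 134,450,000 bytes.
134,450,000 / 1,048,576 = 128.22 MiB.

128.22 MiB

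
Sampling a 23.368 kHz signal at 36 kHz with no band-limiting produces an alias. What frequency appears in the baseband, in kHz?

Nyquist = 36,000/2 = 18,000 Hz; 23,368 Hz exceeds it.
Alias = |23,368 − 1×36,000| = |23,368 − 36,000| = 12,632 Hz = 12.632 kHz.

12.632 kHz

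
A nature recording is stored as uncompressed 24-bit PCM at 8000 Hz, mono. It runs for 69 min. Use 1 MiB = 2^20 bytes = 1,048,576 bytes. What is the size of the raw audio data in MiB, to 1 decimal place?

Duration = 69 min = 4,140 s.
Bytes = 8,000 samples/s × 4,140 s × 3 bytes/sample × 1 ch = 99,360,000 bytes.
99,360,000 / 1,048,576 = 94.8 MiB.

94.8 MiB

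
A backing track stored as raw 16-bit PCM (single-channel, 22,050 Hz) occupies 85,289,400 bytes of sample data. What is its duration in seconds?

1,934 seconds

Byte rate = 22,050 × 2 × 1 = 44,100 bytes/s.
Duration = 85,289,400 / 44,100 = 1,934 s.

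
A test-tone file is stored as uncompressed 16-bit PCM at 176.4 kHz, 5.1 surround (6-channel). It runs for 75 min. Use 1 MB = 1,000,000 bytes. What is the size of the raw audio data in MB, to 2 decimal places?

Duration = 75 min = 4,500 s.
Bytes = 176,400 samples/s × 4,500 s × 2 bytes/sample × 6 ch = 9,525,600,000 bytes.
9,525,600,000 / 1,000,000 = 9525.60 MB.

9525.60 MB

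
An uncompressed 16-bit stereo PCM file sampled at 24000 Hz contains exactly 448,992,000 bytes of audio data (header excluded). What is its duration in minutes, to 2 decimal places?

77.95 minutes

Byte rate = 24,000 × 2 × 2 = 96,000 bytes/s.
Duration = 448,992,000 / 96,000 = 4,677 s.
4,677 s / 60 = 77.95 minutes.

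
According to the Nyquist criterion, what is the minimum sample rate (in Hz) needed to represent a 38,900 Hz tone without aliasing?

77,800 Hz

Minimum sample rate = 2 × 38,900 Hz = 77,800 Hz.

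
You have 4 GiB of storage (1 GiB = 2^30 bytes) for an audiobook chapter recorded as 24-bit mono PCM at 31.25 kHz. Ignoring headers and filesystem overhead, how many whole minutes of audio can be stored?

763 minutes

Uncompressed byte rate = 31,250 × 3 × 1 = 93,750 bytes/s.
Capacity = 4 × 1,073,741,824 = 4,294,967,296 bytes.
4,294,967,296 / 93,750 ≈ 45812.98 s → 763 minutes.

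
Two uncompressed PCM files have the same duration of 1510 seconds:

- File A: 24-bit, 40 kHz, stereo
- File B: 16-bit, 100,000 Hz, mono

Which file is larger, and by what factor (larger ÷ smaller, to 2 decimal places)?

File A: 40,000 × 3 × 2 = 240,000 bytes/s.
File B: 100,000 × 2 × 1 = 200,000 bytes/s.
File A is larger; ratio = 362,400,000 / 302,000,000 = 1.20.

File A, by a factor of 1.20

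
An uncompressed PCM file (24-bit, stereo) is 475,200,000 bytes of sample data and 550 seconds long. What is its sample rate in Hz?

Bytes = sample_rate × seconds × bytes_per_sample × channels.
sample_rate = 475,200,000 / (550 × 3 × 2) = 475,200,000 / 3,300 = 144,000 Hz.

144,000 Hz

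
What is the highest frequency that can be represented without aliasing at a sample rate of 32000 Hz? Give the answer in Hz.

Nyquist frequency = sample rate / 2 = 32,000 / 2 = 16,000 Hz.

16,000 Hz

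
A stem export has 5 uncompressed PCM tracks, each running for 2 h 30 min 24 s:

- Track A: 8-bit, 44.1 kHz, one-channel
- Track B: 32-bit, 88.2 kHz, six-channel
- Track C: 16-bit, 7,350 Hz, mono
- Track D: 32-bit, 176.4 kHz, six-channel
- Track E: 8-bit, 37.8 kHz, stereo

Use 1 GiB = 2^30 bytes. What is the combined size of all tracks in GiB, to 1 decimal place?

54.5 GiB

2 h 30 min 24 s = 9,024 s.
Track A: 44,100 × 9,024 × 1 × 1 = 397,958,400 bytes.
Track B: 88,200 × 9,024 × 4 × 6 = 19,102,003,200 bytes.
Track C: 7,350 × 9,024 × 2 × 1 = 132,652,800 bytes.
Track D: 176,400 × 9,024 × 4 × 6 = 38,204,006,400 bytes.
Track E: 37,800 × 9,024 × 1 × 2 = 682,214,400 bytes.
Total = 58,518,835,200 bytes = 54.5 GiB.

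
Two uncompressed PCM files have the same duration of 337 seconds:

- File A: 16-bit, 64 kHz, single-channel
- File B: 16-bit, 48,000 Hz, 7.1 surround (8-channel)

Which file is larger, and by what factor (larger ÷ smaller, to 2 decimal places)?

File B, by a factor of 6.00

File A: 64,000 × 2 × 1 = 128,000 bytes/s.
File B: 48,000 × 2 × 8 = 768,000 bytes/s.
File B is larger; ratio = 258,816,000 / 43,136,000 = 6.00.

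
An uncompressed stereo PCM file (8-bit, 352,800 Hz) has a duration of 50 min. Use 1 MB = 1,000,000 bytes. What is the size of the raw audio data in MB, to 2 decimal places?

Duration = 50 min = 3,000 s.
Bytes = 352,800 samples/s × 3,000 s × 1 bytes/sample × 2 ch = 2,116,800,000 bytes.
2,116,800,000 / 1,000,000 = 2116.80 MB.

2116.80 MB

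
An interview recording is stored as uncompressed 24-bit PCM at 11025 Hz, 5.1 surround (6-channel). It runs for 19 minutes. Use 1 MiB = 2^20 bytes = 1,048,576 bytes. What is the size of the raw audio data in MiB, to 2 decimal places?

Duration = 19 minutes = 1,140 s.
Bytes = 11,025 samples/s × 1,140 s × 3 bytes/sample × 6 ch = 226,233,000 bytes.
226,233,000 / 1,048,576 = 215.75 MiB.

215.75 MiB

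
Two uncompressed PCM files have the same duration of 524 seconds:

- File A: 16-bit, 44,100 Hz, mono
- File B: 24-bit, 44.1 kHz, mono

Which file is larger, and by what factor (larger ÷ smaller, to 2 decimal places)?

File A: 44,100 × 2 × 1 = 88,200 bytes/s.
File B: 44,100 × 3 × 1 = 132,300 bytes/s.
File B is larger; ratio = 69,325,200 / 46,216,800 = 1.50.

File B, by a factor of 1.50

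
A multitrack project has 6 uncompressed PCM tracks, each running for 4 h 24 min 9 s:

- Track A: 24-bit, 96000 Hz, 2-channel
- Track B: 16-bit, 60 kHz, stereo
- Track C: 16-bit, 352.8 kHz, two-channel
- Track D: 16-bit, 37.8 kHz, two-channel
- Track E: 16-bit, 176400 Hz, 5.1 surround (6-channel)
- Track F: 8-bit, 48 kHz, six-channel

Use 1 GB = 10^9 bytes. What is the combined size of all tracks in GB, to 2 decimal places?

75.81 GB

4 h 24 min 9 s = 15,849 s.
Track A: 96,000 × 15,849 × 3 × 2 = 9,129,024,000 bytes.
Track B: 60,000 × 15,849 × 2 × 2 = 3,803,760,000 bytes.
Track C: 352,800 × 15,849 × 2 × 2 = 22,366,108,800 bytes.
Track D: 37,800 × 15,849 × 2 × 2 = 2,396,368,800 bytes.
Track E: 176,400 × 15,849 × 2 × 6 = 33,549,163,200 bytes.
Track F: 48,000 × 15,849 × 1 × 6 = 4,564,512,000 bytes.
Total = 75,808,936,800 bytes = 75.81 GB.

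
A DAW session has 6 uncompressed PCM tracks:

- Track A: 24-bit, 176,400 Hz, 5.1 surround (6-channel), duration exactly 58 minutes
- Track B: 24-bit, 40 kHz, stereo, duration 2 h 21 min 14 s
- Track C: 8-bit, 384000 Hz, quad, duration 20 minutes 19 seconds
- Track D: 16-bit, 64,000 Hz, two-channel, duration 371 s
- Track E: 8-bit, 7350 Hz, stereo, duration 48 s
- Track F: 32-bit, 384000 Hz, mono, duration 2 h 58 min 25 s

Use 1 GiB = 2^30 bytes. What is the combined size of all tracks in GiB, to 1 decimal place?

Track A: exactly 58 minutes = 3,480 s; 176,400 × 3,480 × 3 × 6 = 11,049,696,000 bytes.
Track B: 2 h 21 min 14 s = 8,474 s; 40,000 × 8,474 × 3 × 2 = 2,033,760,000 bytes.
Track C: 20 minutes 19 seconds = 1,219 s; 384,000 × 1,219 × 1 × 4 = 1,872,384,000 bytes.
Track D: 64,000 × 371 × 2 × 2 = 94,976,000 bytes.
Track E: 7,350 × 48 × 1 × 2 = 705,600 bytes.
Track F: 2 h 58 min 25 s = 10,705 s; 384,000 × 10,705 × 4 × 1 = 16,442,880,000 bytes.
Total = 31,494,401,600 bytes = 29.3 GiB.

29.3 GiB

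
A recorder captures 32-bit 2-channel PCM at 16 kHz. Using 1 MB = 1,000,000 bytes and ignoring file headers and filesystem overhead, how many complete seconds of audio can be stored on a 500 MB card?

3,906 seconds

Uncompressed byte rate = 16,000 × 4 × 2 = 128,000 bytes/s.
Capacity = 500 × 1,000,000 = 500,000,000 bytes.
500,000,000 / 128,000 ≈ 3906.25 s → 3,906 seconds.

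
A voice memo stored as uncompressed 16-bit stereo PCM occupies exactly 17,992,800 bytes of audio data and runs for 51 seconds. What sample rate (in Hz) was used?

Bytes = sample_rate × seconds × bytes_per_sample × channels.
sample_rate = 17,992,800 / (51 × 2 × 2) = 17,992,800 / 204 = 88,200 Hz.

88,200 Hz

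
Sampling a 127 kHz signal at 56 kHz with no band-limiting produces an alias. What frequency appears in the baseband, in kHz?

15 kHz

Nyquist = 56,000/2 = 28,000 Hz; 127,000 Hz exceeds it.
Alias = |127,000 − 2×56,000| = |127,000 − 112,000| = 15,000 Hz = 15 kHz.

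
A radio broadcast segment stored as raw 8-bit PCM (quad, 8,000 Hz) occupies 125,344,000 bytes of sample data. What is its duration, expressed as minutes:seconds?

65:17

Byte rate = 8,000 × 1 × 4 = 32,000 bytes/s.
Duration = 125,344,000 / 32,000 = 3,917 s.
3,917 s = 65:17.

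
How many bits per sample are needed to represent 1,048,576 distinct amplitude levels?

log2(1,048,576) = 20.

20 bits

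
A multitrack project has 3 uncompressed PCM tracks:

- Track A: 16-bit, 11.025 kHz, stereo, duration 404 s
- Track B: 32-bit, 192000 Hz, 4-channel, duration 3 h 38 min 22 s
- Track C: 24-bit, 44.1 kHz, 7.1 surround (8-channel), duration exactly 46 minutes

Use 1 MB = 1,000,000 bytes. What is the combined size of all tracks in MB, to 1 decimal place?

Track A: 11,025 × 404 × 2 × 2 = 17,816,400 bytes.
Track B: 3 h 38 min 22 s = 13,102 s; 192,000 × 13,102 × 4 × 4 = 40,249,344,000 bytes.
Track C: exactly 46 minutes = 2,760 s; 44,100 × 2,760 × 3 × 8 = 2,921,184,000 bytes.
Total = 43,188,344,400 bytes = 43188.3 MB.

43188.3 MB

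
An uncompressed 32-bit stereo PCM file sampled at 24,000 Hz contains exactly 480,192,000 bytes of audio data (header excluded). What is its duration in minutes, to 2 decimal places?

41.68 minutes

Byte rate = 24,000 × 4 × 2 = 192,000 bytes/s.
Duration = 480,192,000 / 192,000 = 2,501 s.
2,501 s / 60 = 41.68 minutes.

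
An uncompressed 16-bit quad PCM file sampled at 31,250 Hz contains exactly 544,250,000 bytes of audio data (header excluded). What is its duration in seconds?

2,177 seconds

Byte rate = 31,250 × 2 × 4 = 250,000 bytes/s.
Duration = 544,250,000 / 250,000 = 2,177 s.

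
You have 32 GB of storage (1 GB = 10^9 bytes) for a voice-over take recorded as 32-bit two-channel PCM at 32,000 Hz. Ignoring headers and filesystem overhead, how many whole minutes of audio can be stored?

Uncompressed byte rate = 32,000 × 4 × 2 = 256,000 bytes/s.
Capacity = 32 × 1,000,000,000 = 32,000,000,000 bytes.
32,000,000,000 / 256,000 ≈ 125000 s → 2,083 minutes.

2,083 minutes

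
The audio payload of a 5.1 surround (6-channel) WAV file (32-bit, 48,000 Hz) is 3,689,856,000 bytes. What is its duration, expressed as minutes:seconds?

53:23

Byte rate = 48,000 × 4 × 6 = 1,152,000 bytes/s.
Duration = 3,689,856,000 / 1,152,000 = 3,203 s.
3,203 s = 53:23.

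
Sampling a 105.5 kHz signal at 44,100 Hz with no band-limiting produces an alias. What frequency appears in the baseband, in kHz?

17.3 kHz

Nyquist = 44,100/2 = 22,050 Hz; 105,500 Hz exceeds it.
Alias = |105,500 − 2×44,100| = |105,500 − 88,200| = 17,300 Hz = 17.3 kHz.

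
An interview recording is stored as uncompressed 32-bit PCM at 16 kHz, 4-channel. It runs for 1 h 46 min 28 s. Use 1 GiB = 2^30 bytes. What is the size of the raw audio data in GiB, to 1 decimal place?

Duration = 1 h 46 min 28 s = 6,388 s.
Bytes = 16,000 samples/s × 6,388 s × 4 bytes/sample × 4 ch = 1,635,328,000 bytes.
1,635,328,000 / 1,073,741,824 = 1.5 GiB.

1.5 GiB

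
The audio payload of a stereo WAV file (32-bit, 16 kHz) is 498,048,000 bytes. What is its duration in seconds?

3,891 seconds

Byte rate = 16,000 × 4 × 2 = 128,000 bytes/s.
Duration = 498,048,000 / 128,000 = 3,891 s.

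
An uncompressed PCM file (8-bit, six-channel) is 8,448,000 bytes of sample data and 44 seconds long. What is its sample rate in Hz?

32,000 Hz

Bytes = sample_rate × seconds × bytes_per_sample × channels.
sample_rate = 8,448,000 / (44 × 1 × 6) = 8,448,000 / 264 = 32,000 Hz.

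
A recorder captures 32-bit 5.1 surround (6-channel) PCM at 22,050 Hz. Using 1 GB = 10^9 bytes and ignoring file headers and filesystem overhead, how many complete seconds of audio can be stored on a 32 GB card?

Uncompressed byte rate = 22,050 × 4 × 6 = 529,200 bytes/s.
Capacity = 32 × 1,000,000,000 = 32,000,000,000 bytes.
32,000,000,000 / 529,200 ≈ 60468.63 s → 60,468 seconds.

60,468 seconds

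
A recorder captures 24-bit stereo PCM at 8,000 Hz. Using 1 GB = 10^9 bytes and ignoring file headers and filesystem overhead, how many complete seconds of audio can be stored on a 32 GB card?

666,666 seconds

Uncompressed byte rate = 8,000 × 3 × 2 = 48,000 bytes/s.
Capacity = 32 × 1,000,000,000 = 32,000,000,000 bytes.
32,000,000,000 / 48,000 ≈ 666666.67 s → 666,666 seconds.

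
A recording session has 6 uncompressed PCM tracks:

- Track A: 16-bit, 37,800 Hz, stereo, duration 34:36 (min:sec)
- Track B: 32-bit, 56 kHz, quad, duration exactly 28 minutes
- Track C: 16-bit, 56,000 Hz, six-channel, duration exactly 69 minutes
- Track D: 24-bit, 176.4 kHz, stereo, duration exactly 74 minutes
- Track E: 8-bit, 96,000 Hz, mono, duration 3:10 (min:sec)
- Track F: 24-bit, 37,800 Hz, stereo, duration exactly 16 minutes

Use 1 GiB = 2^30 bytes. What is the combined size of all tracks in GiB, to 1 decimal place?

8.9 GiB

Track A: 34:36 (min:sec) = 2,076 s; 37,800 × 2,076 × 2 × 2 = 313,891,200 bytes.
Track B: exactly 28 minutes = 1,680 s; 56,000 × 1,680 × 4 × 4 = 1,505,280,000 bytes.
Track C: exactly 69 minutes = 4,140 s; 56,000 × 4,140 × 2 × 6 = 2,782,080,000 bytes.
Track D: exactly 74 minutes = 4,440 s; 176,400 × 4,440 × 3 × 2 = 4,699,296,000 bytes.
Track E: 3:10 (min:sec) = 190 s; 96,000 × 190 × 1 × 1 = 18,240,000 bytes.
Track F: exactly 16 minutes = 960 s; 37,800 × 960 × 3 × 2 = 217,728,000 bytes.
Total = 9,536,515,200 bytes = 8.9 GiB.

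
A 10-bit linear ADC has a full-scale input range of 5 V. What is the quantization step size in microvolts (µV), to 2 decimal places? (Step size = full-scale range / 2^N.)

5 V / 2^10 = 5 / 1,024 V = 4882.81 µV.

4882.81 µV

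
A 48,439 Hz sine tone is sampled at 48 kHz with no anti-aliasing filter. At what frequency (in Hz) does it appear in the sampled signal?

Nyquist = 48,000/2 = 24,000 Hz; 48,439 Hz exceeds it.
Alias = |48,439 − 1×48,000| = |48,439 − 48,000| = 439 Hz.

439 Hz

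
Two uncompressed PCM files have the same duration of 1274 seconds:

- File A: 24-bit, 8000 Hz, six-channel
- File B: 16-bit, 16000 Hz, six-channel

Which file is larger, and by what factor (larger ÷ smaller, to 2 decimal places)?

File B, by a factor of 1.33

File A: 8,000 × 3 × 6 = 144,000 bytes/s.
File B: 16,000 × 2 × 6 = 192,000 bytes/s.
File B is larger; ratio = 244,608,000 / 183,456,000 = 1.33.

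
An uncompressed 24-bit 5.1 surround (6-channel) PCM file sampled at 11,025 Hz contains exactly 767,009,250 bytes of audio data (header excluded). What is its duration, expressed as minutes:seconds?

64:25

Byte rate = 11,025 × 3 × 6 = 198,450 bytes/s.
Duration = 767,009,250 / 198,450 = 3,865 s.
3,865 s = 64:25.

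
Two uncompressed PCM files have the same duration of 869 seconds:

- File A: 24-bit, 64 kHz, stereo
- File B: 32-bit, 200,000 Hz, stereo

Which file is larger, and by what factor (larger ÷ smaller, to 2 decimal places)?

File A: 64,000 × 3 × 2 = 384,000 bytes/s.
File B: 200,000 × 4 × 2 = 1,600,000 bytes/s.
File B is larger; ratio = 1,390,400,000 / 333,696,000 = 4.17.

File B, by a factor of 4.17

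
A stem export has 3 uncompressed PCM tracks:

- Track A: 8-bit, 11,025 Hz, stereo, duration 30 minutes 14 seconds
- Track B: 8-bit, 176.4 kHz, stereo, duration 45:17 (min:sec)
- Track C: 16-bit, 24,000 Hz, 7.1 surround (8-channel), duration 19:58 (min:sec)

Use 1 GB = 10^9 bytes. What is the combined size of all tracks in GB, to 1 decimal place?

1.5 GB

Track A: 30 minutes 14 seconds = 1,814 s; 11,025 × 1,814 × 1 × 2 = 39,998,700 bytes.
Track B: 45:17 (min:sec) = 2,717 s; 176,400 × 2,717 × 1 × 2 = 958,557,600 bytes.
Track C: 19:58 (min:sec) = 1,198 s; 24,000 × 1,198 × 2 × 8 = 460,032,000 bytes.
Total = 1,458,588,300 bytes = 1.5 GB.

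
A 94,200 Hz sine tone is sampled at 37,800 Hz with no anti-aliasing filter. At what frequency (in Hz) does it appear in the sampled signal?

Nyquist = 37,800/2 = 18,900 Hz; 94,200 Hz exceeds it.
Alias = |94,200 − 2×37,800| = |94,200 − 75,600| = 18,600 Hz.

18,600 Hz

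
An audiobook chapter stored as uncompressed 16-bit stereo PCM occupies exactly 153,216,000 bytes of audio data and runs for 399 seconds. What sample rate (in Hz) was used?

96,000 Hz

Bytes = sample_rate × seconds × bytes_per_sample × channels.
sample_rate = 153,216,000 / (399 × 2 × 2) = 153,216,000 / 1,596 = 96,000 Hz.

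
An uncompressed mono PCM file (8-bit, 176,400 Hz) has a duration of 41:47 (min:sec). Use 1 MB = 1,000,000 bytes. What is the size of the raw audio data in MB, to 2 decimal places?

442.23 MB

Duration = 41:47 (min:sec) = 2,507 s.
Bytes = 176,400 samples/s × 2,507 s × 1 bytes/sample × 1 ch = 442,234,800 bytes.
442,234,800 / 1,000,000 = 442.23 MB.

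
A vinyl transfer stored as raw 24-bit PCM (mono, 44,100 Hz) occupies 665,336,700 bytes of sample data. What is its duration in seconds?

Byte rate = 44,100 × 3 × 1 = 132,300 bytes/s.
Duration = 665,336,700 / 132,300 = 5,029 s.

5,029 seconds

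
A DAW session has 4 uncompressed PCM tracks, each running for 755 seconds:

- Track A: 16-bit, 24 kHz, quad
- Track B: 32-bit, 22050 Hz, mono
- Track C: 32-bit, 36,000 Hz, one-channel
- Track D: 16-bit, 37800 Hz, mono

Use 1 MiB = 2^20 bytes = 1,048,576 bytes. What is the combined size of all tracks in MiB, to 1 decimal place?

Track A: 24,000 × 755 × 2 × 4 = 144,960,000 bytes.
Track B: 22,050 × 755 × 4 × 1 = 66,591,000 bytes.
Track C: 36,000 × 755 × 4 × 1 = 108,720,000 bytes.
Track D: 37,800 × 755 × 2 × 1 = 57,078,000 bytes.
Total = 377,349,000 bytes = 359.9 MiB.

359.9 MiB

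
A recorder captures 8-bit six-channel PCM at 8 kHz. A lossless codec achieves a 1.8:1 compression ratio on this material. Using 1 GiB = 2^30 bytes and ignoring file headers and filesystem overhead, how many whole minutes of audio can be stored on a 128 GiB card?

85,899 minutes

Uncompressed byte rate = 8,000 × 1 × 6 = 48,000 bytes/s.
After 1.8:1 compression, effective rate ≈ 26666.67 bytes/s.
Capacity = 128 × 1,073,741,824 = 137,438,953,472 bytes.
137,438,953,472 / effective rate ≈ 5153960.76 s → 85,899 minutes.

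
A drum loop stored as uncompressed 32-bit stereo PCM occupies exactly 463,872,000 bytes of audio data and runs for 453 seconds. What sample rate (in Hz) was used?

128,000 Hz

Bytes = sample_rate × seconds × bytes_per_sample × channels.
sample_rate = 463,872,000 / (453 × 4 × 2) = 463,872,000 / 3,624 = 128,000 Hz.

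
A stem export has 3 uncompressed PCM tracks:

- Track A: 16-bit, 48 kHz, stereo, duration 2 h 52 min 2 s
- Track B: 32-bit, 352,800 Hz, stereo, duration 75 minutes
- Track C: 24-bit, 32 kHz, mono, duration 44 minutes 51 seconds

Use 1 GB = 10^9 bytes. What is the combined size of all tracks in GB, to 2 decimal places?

14.94 GB

Track A: 2 h 52 min 2 s = 10,322 s; 48,000 × 10,322 × 2 × 2 = 1,981,824,000 bytes.
Track B: 75 minutes = 4,500 s; 352,800 × 4,500 × 4 × 2 = 12,700,800,000 bytes.
Track C: 44 minutes 51 seconds = 2,691 s; 32,000 × 2,691 × 3 × 1 = 258,336,000 bytes.
Total = 14,940,960,000 bytes = 14.94 GB.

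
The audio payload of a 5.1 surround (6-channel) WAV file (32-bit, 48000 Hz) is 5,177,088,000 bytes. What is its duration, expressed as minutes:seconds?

Byte rate = 48,000 × 4 × 6 = 1,152,000 bytes/s.
Duration = 5,177,088,000 / 1,152,000 = 4,494 s.
4,494 s = 74:54.

74:54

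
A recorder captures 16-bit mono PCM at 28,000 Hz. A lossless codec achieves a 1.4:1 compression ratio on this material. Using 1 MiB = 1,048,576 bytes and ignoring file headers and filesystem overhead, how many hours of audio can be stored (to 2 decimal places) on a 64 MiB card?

0.47 hours

Uncompressed byte rate = 28,000 × 2 × 1 = 56,000 bytes/s.
After 1.4:1 compression, effective rate ≈ 40000 bytes/s.
Capacity = 64 × 1,048,576 = 67,108,864 bytes.
67,108,864 / effective rate ≈ 1677.72 s → 0.47 hours.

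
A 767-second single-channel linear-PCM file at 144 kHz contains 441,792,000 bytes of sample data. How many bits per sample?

Bytes per sample = 441,792,000 / (144,000 × 767 × 1) = 441,792,000 / 110,448,000 = 4.
Bit depth = 4 × 8 = 32 bits.

32 bits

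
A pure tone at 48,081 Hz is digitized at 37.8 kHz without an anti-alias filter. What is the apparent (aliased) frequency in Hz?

Nyquist = 37,800/2 = 18,900 Hz; 48,081 Hz exceeds it.
Alias = |48,081 − 1×37,800| = |48,081 − 37,800| = 10,281 Hz.

10,281 Hz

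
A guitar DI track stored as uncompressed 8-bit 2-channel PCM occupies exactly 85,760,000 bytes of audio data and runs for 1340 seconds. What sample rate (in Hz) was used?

Bytes = sample_rate × seconds × bytes_per_sample × channels.
sample_rate = 85,760,000 / (1,340 × 1 × 2) = 85,760,000 / 2,680 = 32,000 Hz.

32,000 Hz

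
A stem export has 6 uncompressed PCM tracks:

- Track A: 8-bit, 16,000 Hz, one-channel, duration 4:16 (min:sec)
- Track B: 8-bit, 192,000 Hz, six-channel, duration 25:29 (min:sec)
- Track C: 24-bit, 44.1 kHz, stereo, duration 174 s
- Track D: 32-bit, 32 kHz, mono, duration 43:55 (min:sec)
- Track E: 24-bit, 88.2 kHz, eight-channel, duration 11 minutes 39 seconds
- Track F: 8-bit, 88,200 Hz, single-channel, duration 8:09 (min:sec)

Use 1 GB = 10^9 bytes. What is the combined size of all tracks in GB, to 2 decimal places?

3.67 GB

Track A: 4:16 (min:sec) = 256 s; 16,000 × 256 × 1 × 1 = 4,096,000 bytes.
Track B: 25:29 (min:sec) = 1,529 s; 192,000 × 1,529 × 1 × 6 = 1,761,408,000 bytes.
Track C: 44,100 × 174 × 3 × 2 = 46,040,400 bytes.
Track D: 43:55 (min:sec) = 2,635 s; 32,000 × 2,635 × 4 × 1 = 337,280,000 bytes.
Track E: 11 minutes 39 seconds = 699 s; 88,200 × 699 × 3 × 8 = 1,479,643,200 bytes.
Track F: 8:09 (min:sec) = 489 s; 88,200 × 489 × 1 × 1 = 43,129,800 bytes.
Total = 3,671,597,400 bytes = 3.67 GB.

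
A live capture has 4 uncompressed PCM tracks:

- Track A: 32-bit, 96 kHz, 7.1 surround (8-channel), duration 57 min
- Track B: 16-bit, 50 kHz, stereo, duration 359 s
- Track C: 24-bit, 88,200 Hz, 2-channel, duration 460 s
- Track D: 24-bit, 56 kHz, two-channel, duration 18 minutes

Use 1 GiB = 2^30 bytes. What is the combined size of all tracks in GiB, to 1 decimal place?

Track A: 57 min = 3,420 s; 96,000 × 3,420 × 4 × 8 = 10,506,240,000 bytes.
Track B: 50,000 × 359 × 2 × 2 = 71,800,000 bytes.
Track C: 88,200 × 460 × 3 × 2 = 243,432,000 bytes.
Track D: 18 minutes = 1,080 s; 56,000 × 1,080 × 3 × 2 = 362,880,000 bytes.
Total = 11,184,352,000 bytes = 10.4 GiB.

10.4 GiB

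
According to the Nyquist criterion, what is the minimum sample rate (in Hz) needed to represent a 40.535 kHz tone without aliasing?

Minimum sample rate = 2 × 40,535 Hz = 81,070 Hz.

81,070 Hz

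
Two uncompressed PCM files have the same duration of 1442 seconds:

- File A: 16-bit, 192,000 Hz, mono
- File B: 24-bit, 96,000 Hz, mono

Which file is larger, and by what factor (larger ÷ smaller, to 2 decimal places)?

File A: 192,000 × 2 × 1 = 384,000 bytes/s.
File B: 96,000 × 3 × 1 = 288,000 bytes/s.
File A is larger; ratio = 553,728,000 / 415,296,000 = 1.33.

File A, by a factor of 1.33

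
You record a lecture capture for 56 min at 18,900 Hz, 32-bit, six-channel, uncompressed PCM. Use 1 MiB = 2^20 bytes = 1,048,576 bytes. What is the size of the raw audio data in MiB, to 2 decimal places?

1453.49 MiB

Duration = 56 min = 3,360 s.
Bytes = 18,900 samples/s × 3,360 s × 4 bytes/sample × 6 ch = 1,524,096,000 bytes.
1,524,096,000 / 1,048,576 = 1453.49 MiB.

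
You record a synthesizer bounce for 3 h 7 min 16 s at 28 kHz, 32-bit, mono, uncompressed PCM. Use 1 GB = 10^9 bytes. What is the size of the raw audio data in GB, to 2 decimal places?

1.26 GB

Duration = 3 h 7 min 16 s = 11,236 s.
Bytes = 28,000 samples/s × 11,236 s × 4 bytes/sample × 1 ch = 1,258,432,000 bytes.
1,258,432,000 / 1,000,000,000 = 1.26 GB.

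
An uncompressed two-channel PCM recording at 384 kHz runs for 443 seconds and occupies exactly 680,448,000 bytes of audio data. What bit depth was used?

Bytes per sample = 680,448,000 / (384,000 × 443 × 2) = 680,448,000 / 340,224,000 = 2.
Bit depth = 2 × 8 = 16 bits.

16 bits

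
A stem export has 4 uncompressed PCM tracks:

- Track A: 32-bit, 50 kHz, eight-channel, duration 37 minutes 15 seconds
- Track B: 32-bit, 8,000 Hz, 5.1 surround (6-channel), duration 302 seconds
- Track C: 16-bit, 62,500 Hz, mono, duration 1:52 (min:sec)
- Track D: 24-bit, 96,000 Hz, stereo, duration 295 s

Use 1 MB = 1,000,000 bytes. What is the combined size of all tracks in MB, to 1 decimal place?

Track A: 37 minutes 15 seconds = 2,235 s; 50,000 × 2,235 × 4 × 8 = 3,576,000,000 bytes.
Track B: 8,000 × 302 × 4 × 6 = 57,984,000 bytes.
Track C: 1:52 (min:sec) = 112 s; 62,500 × 112 × 2 × 1 = 14,000,000 bytes.
Track D: 96,000 × 295 × 3 × 2 = 169,920,000 bytes.
Total = 3,817,904,000 bytes = 3817.9 MB.

3817.9 MB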